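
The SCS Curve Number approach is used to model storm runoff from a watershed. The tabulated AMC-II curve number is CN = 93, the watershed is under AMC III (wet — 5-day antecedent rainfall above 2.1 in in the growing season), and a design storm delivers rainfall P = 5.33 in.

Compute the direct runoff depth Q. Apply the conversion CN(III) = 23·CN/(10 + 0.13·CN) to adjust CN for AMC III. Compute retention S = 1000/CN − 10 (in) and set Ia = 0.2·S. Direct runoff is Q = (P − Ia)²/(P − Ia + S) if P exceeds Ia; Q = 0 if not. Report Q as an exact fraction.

Adjust CN=93 to AMC III: 23·93/(10 + 0.13·93) → 2139 ÷ (2209/100) = 213900/2209 ≈ 96.831
Max retention: S = 1000/(213900/2209) − 10 = 700/2139 in (≈ 0.327 in)
Ia = 0.2·(700/2139) = 140/2139 in ≈ 0.065 in
Excess rainfall: 5.330 − 0.065 = 5.265 in; P > Ia so Q > 0
Q: (1126087/213900)² ÷ (1196087/213900) = 1268071931569/255843009300 in (≈ 4.956 in)

Q = 1268071931569/255843009300 in ≈ 4.956 in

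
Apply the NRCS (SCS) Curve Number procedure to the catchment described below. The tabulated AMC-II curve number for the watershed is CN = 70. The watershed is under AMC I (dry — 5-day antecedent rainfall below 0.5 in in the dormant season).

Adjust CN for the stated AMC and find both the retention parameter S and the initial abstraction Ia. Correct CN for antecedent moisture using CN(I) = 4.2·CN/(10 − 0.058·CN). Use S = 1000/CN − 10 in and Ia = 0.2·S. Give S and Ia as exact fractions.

CN(I) from CN(II)=70: (4.2·70)/(10 − 0.058·70) = 4900/99 ≈ 49.495
Retention S: 1000/CN − 10 with CN=49.495 → S = 500/49 ≈ 10.204 in
Ia = 0.2·(500/49) = 100/49 in ≈ 2.041 in

S = 500/49 in ≈ 10.204 in; Ia = 100/49 in ≈ 2.041 in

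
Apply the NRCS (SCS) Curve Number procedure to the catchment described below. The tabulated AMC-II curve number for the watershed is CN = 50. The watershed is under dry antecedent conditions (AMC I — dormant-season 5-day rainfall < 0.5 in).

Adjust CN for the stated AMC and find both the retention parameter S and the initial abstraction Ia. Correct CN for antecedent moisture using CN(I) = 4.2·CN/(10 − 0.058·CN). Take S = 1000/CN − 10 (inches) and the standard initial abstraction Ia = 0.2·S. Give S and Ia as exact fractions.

S = 500/21 in ≈ 23.810 in; Ia = 100/21 in ≈ 4.762 in

Dry (AMC I): CN(I) = 4.2·50/(10 − 0.058·50) = 210/(71/10) = 2100/71 ≈ 29.577
Max retention: S = 1000/(2100/71) − 10 = 500/21 in (≈ 23.810 in)
Ia = 0.2·(500/21) = 100/21 in ≈ 4.762 in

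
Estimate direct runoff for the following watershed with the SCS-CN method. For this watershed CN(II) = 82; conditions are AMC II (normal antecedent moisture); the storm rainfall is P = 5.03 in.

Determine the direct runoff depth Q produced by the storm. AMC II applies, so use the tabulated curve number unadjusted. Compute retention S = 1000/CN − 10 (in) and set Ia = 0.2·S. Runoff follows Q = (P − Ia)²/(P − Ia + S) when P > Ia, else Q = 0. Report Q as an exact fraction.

AMC II — tabulated CN = 82 applies directly.
Max retention: S = 1000/82 − 10 = 90/41 in (≈ 2.195 in)
Ia = 0.2·(90/41) = 18/41 in ≈ 0.439 in
P − Ia = 5.030 − 0.439 = 18823/4100 ≈ 4.591 in (> 0, runoff occurs)
Q = (18823/4100)²/((18823/4100) + 90/41) = (354305329/16810000)/(27823/4100) = 354305329/114074300 in ≈ 3.106 in

Q = 354305329/114074300 in ≈ 3.106 in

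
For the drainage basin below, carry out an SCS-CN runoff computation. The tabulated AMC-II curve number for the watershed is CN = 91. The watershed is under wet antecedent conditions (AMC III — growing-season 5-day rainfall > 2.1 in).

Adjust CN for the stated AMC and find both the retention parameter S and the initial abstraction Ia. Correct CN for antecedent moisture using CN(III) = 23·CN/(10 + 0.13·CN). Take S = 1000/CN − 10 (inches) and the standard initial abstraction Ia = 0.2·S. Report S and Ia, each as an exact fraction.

Wet (AMC III): CN(III) = 23·91/(10 + 0.13·91) = 2093/(2183/100) = 209300/2183 ≈ 95.877
Retention S: 1000/CN − 10 with CN=95.877 → S = 900/2093 ≈ 0.430 in
Ia = 0.2S: 0.2·0.430 = 0.086 in (exactly 180/2093)

S = 900/2093 in ≈ 0.430 in; Ia = 180/2093 in ≈ 0.086 in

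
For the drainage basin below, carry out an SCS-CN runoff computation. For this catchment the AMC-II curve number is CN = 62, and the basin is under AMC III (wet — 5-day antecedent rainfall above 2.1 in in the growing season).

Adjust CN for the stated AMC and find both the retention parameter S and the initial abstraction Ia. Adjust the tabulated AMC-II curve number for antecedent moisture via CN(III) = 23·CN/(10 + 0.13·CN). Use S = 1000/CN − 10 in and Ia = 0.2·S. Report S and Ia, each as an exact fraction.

S = 1900/713 in ≈ 2.665 in; Ia = 380/713 in ≈ 0.533 in

Adjust CN=62 to AMC III: 23·62/(10 + 0.13·62) → 1426 ÷ (903/50) = 71300/903 ≈ 78.959
Retention S: 1000/CN − 10 with CN=78.959 → S = 1900/713 ≈ 2.665 in
Ia = 0.2·(1900/713) = 380/713 in ≈ 0.533 in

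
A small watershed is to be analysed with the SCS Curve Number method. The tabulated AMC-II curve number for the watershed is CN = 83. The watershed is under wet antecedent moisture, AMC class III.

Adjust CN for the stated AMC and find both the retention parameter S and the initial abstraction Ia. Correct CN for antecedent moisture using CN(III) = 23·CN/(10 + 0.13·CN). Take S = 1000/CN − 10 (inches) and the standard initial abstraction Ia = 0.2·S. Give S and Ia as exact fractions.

CN(III) from CN(II)=83: (23·83)/(10 + 0.13·83) = 190900/2079 ≈ 91.823
Retention S: 1000/CN − 10 with CN=91.823 → S = 1700/1909 ≈ 0.891 in
Initial abstraction Ia = S/5 = (1700/1909)/5 = 340/1909 ≈ 0.178 in

S = 1700/1909 in ≈ 0.891 in; Ia = 340/1909 in ≈ 0.178 in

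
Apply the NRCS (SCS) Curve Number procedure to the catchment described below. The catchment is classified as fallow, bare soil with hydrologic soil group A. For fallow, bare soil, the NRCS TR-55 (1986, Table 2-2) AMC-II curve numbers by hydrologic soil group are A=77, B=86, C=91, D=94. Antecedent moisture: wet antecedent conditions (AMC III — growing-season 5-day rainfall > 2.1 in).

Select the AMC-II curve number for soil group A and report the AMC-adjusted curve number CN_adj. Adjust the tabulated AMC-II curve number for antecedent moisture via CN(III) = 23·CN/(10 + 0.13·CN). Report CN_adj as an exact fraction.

NRCS table: fallow, bare soil, soil group A → CN(II) = 77
CN(III) from CN(II)=77: (23·77)/(10 + 0.13·77) = 7700/87 ≈ 88.506

CN_adj = 7700/87 ≈ 88.506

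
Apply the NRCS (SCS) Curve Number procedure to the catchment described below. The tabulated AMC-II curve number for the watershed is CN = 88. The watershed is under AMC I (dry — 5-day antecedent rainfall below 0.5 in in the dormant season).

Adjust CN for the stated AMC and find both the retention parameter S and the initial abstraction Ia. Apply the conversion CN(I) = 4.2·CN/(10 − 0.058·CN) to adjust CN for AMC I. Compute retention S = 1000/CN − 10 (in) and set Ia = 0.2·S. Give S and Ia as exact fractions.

CN(I) from CN(II)=88: (4.2·88)/(10 − 0.058·88) = 3850/51 ≈ 75.490
Retention S: 1000/CN − 10 with CN=75.490 → S = 250/77 ≈ 3.247 in
Ia = 0.2·(250/77) = 50/77 in ≈ 0.649 in

S = 250/77 in ≈ 3.247 in; Ia = 50/77 in ≈ 0.649 in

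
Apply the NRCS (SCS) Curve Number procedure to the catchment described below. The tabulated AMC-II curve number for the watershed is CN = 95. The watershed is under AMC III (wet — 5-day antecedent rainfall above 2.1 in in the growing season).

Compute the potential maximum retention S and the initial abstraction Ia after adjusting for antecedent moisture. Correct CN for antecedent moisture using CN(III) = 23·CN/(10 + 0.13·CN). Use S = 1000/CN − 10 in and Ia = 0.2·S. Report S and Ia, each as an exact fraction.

Wet (AMC III): CN(III) = 23·95/(10 + 0.13·95) = 2185/(447/20) = 43700/447 ≈ 97.763
Max retention: S = 1000/(43700/447) − 10 = 100/437 in (≈ 0.229 in)
Ia = 0.2S: 0.2·0.229 = 0.046 in (exactly 20/437)

S = 100/437 in ≈ 0.229 in; Ia = 20/437 in ≈ 0.046 in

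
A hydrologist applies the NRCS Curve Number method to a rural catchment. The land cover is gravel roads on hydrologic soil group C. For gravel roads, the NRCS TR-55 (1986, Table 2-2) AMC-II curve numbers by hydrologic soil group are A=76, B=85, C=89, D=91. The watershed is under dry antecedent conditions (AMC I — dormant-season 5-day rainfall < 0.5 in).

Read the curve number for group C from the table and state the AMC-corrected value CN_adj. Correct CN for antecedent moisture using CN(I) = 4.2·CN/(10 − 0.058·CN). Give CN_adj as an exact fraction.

NRCS table: gravel roads, soil group C → CN(II) = 89
Adjust CN=89 to AMC I: 4.2·89/(10 − 0.058·89) → (1869/5) ÷ (2419/500) = 186900/2419 ≈ 77.263

CN_adj = 186900/2419 ≈ 77.263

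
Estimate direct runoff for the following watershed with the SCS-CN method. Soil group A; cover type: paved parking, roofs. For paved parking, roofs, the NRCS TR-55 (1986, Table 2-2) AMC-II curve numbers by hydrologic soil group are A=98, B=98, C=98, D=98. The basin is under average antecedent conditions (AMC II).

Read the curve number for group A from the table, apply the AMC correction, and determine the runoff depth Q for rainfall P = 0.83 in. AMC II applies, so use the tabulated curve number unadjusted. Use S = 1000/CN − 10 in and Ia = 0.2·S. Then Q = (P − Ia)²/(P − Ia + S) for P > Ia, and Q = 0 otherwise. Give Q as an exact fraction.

NRCS table: paved parking, roofs, soil group A → CN(II) = 98
Average conditions: CN = 98 (no AMC adjustment).
Retention S: 1000/CN − 10 with CN=98.000 → S = 10/49 ≈ 0.204 in
Ia = 0.2·(10/49) = 2/49 in ≈ 0.041 in
Excess rainfall: 0.830 − 0.041 = 0.789 in; P > Ia so Q > 0
Runoff Q = (P−Ia)²/(P−Ia+S) = (0.789)²/(0.789+0.204) = 14953689/23848300 ≈ 0.627 in

Q = 14953689/23848300 in ≈ 0.627 in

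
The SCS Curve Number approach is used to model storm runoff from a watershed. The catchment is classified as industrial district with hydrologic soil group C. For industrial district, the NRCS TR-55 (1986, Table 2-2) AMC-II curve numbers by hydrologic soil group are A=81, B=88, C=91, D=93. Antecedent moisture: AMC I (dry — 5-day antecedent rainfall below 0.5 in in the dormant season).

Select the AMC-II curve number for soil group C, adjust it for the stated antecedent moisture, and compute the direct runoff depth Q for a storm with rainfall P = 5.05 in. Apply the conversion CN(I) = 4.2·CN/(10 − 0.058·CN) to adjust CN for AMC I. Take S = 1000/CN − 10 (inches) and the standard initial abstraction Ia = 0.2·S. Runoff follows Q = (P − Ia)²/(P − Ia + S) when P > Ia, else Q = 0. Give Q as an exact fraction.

Q = 3403205569/1125413380 in ≈ 3.024 in

NRCS table: industrial district, soil group C → CN(II) = 91
CN(I) from CN(II)=91: (4.2·91)/(10 − 0.058·91) = 63700/787 ≈ 80.940
S = 1000/(63700/787) − 10 = 1500/637 in ≈ 2.355 in
Initial abstraction Ia = S/5 = (1500/637)/5 = 300/637 ≈ 0.471 in
Since P=5.050 > Ia=0.471: effective rainfall P−Ia = 58337/12740 in
Q: (58337/12740)² ÷ (88337/12740) = 3403205569/1125413380 in (≈ 3.024 in)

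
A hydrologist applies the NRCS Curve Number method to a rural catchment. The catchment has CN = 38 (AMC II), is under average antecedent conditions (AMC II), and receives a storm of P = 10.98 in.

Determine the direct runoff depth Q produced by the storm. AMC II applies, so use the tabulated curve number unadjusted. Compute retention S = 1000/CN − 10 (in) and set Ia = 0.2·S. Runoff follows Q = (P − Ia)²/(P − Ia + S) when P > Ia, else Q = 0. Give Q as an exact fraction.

Q = 53743561/21689450 in ≈ 2.478 in

Average conditions: CN = 38 (no AMC adjustment).
S = 1000/38 − 10 = 310/19 in ≈ 16.316 in
Ia = 0.2S: 0.2·16.316 = 3.263 in (exactly 62/19)
P − Ia = 10.980 − 3.263 = 7331/950 ≈ 7.717 in (> 0, runoff occurs)
Q: (7331/950)² ÷ (22831/950) = 53743561/21689450 in (≈ 2.478 in)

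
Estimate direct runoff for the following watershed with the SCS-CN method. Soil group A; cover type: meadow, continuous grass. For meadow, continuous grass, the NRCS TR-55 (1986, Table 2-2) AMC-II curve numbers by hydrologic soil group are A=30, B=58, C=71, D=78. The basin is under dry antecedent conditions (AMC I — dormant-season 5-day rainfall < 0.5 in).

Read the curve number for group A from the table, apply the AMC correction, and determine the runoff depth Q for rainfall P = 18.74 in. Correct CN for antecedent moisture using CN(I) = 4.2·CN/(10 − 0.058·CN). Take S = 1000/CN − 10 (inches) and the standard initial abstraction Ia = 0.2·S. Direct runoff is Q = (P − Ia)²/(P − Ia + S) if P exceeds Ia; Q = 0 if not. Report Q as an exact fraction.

Q = 11785489/12794850 in ≈ 0.921 in

NRCS table: meadow, continuous grass, soil group A → CN(II) = 30
Adjust CN=30 to AMC I: 4.2·30/(10 − 0.058·30) → 126 ÷ (413/50) = 900/59 ≈ 15.254
Retention S: 1000/CN − 10 with CN=15.254 → S = 500/9 ≈ 55.556 in
Ia = 0.2S: 0.2·55.556 = 11.111 in (exactly 100/9)
P − Ia = 18.740 − 11.111 = 3433/450 ≈ 7.629 in (> 0, runoff occurs)
Runoff Q = (P−Ia)²/(P−Ia+S) = (7.629)²/(7.629+55.556) = 11785489/12794850 ≈ 0.921 in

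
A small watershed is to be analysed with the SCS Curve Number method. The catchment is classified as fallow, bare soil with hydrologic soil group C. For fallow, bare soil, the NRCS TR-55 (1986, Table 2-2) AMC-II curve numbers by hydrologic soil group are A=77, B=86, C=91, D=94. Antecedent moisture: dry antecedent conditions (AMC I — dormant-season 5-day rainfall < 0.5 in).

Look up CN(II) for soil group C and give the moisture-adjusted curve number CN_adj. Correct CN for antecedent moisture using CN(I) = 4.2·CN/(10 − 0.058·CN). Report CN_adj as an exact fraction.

NRCS table: fallow, bare soil, soil group C → CN(II) = 91
CN(I) from CN(II)=91: (4.2·91)/(10 − 0.058·91) = 63700/787 ≈ 80.940

CN_adj = 63700/787 ≈ 80.940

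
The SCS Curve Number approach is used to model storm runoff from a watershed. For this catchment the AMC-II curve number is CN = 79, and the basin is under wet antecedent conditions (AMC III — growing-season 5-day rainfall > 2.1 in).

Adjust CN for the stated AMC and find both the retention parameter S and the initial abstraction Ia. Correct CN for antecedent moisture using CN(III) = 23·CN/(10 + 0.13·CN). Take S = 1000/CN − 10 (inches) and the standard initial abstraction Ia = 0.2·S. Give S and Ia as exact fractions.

CN(III) from CN(II)=79: (23·79)/(10 + 0.13·79) = 181700/2027 ≈ 89.640
S = 1000/(181700/2027) − 10 = 2100/1817 in ≈ 1.156 in
Ia = 0.2S: 0.2·1.156 = 0.231 in (exactly 420/1817)

S = 2100/1817 in ≈ 1.156 in; Ia = 420/1817 in ≈ 0.231 in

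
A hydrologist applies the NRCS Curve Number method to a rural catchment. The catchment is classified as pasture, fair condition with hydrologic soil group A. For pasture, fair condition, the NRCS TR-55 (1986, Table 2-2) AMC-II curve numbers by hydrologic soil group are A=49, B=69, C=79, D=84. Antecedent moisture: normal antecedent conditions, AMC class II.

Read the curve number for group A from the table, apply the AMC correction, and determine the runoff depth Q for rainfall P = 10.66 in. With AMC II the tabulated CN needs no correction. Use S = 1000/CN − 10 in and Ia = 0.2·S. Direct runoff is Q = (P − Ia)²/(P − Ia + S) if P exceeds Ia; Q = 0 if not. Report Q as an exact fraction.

Q = 441714289/113966650 in ≈ 3.876 in

NRCS table: pasture, fair condition, soil group A → CN(II) = 49
Average conditions: CN = 49 (no AMC adjustment).
S = 1000/49 − 10 = 510/49 in ≈ 10.408 in
Ia = 0.2·(510/49) = 102/49 in ≈ 2.082 in
Since P=10.660 > Ia=2.082: effective rainfall P−Ia = 21017/2450 in
Q: (21017/2450)² ÷ (46517/2450) = 441714289/113966650 in (≈ 3.876 in)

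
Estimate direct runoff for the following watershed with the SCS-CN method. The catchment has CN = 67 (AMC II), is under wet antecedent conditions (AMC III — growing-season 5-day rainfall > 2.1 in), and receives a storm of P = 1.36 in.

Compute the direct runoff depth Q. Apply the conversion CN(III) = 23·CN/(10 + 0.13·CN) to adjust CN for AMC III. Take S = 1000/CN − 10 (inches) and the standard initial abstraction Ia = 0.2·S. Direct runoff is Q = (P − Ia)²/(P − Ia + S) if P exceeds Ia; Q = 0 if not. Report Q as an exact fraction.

CN(III) from CN(II)=67: (23·67)/(10 + 0.13·67) = 154100/1871 ≈ 82.362
Max retention: S = 1000/(154100/1871) − 10 = 3300/1541 in (≈ 2.141 in)
Ia = 0.2S: 0.2·2.141 = 0.428 in (exactly 660/1541)
P − Ia = 1.360 − 0.428 = 35894/38525 ≈ 0.932 in (> 0, runoff occurs)
Q = (35894/38525)²/((35894/38525) + 3300/1541) = (1288379236/1484175625)/(118394/38525) = 644189618/2280564425 in ≈ 0.282 in

Q = 644189618/2280564425 in ≈ 0.282 in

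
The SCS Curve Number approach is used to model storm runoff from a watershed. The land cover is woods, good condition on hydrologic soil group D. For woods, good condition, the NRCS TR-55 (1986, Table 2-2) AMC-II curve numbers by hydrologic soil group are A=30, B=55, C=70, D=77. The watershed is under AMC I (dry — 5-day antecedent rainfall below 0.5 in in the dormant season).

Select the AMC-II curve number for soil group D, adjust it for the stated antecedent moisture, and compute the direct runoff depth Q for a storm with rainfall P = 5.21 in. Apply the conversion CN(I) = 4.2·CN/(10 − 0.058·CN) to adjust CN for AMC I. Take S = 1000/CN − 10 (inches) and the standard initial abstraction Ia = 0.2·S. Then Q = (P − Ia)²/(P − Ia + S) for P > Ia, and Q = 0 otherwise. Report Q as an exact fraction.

NRCS table: woods, good condition, soil group D → CN(II) = 77
Dry (AMC I): CN(I) = 4.2·77/(10 − 0.058·77) = (1617/5)/(2767/500) = 161700/2767 ≈ 58.439
Max retention: S = 1000/(161700/2767) − 10 = 11500/1617 in (≈ 7.112 in)
Ia = 0.2·(11500/1617) = 2300/1617 in ≈ 1.422 in
Excess rainfall: 5.210 − 1.422 = 3.788 in; P > Ia so Q > 0
Q: (612457/161700)² ÷ (1762457/161700) = 375103576849/284989296900 in (≈ 1.316 in)

Q = 375103576849/284989296900 in ≈ 1.316 in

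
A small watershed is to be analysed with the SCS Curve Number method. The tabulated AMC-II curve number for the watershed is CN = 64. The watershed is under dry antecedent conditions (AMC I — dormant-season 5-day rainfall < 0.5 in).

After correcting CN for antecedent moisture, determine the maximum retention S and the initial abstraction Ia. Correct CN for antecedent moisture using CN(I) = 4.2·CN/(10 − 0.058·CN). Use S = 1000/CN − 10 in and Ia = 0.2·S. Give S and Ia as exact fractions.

CN(I) from CN(II)=64: (4.2·64)/(10 − 0.058·64) = 5600/131 ≈ 42.748
Max retention: S = 1000/(5600/131) − 10 = 375/28 in (≈ 13.393 in)
Ia = 0.2S: 0.2·13.393 = 2.679 in (exactly 75/28)

S = 375/28 in ≈ 13.393 in; Ia = 75/28 in ≈ 2.679 in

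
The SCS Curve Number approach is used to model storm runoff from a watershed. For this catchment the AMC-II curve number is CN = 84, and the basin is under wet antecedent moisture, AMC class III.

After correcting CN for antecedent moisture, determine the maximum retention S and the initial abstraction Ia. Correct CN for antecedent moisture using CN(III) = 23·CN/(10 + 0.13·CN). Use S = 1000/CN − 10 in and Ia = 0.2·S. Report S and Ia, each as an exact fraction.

S = 400/483 in ≈ 0.828 in; Ia = 80/483 in ≈ 0.166 in

CN(III) from CN(II)=84: (23·84)/(10 + 0.13·84) = 48300/523 ≈ 92.352
Max retention: S = 1000/(48300/523) − 10 = 400/483 in (≈ 0.828 in)
Initial abstraction Ia = S/5 = (400/483)/5 = 80/483 ≈ 0.166 in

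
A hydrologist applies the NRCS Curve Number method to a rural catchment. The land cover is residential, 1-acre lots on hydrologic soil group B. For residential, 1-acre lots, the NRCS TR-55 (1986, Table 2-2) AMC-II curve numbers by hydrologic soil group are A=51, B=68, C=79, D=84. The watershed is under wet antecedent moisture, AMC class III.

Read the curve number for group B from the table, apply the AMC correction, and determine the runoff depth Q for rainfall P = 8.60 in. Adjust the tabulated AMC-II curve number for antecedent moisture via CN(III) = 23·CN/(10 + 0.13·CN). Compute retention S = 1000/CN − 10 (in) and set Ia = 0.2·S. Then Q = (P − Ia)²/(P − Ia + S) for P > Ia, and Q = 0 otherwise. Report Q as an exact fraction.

Q = 256416169/39125415 in ≈ 6.554 in

NRCS table: residential, 1-acre lots, soil group B → CN(II) = 68
CN(III) from CN(II)=68: (23·68)/(10 + 0.13·68) = 39100/471 ≈ 83.015
Max retention: S = 1000/(39100/471) − 10 = 800/391 in (≈ 2.046 in)
Initial abstraction Ia = S/5 = (800/391)/5 = 160/391 ≈ 0.409 in
Excess rainfall: 8.600 − 0.409 = 8.191 in; P > Ia so Q > 0
Q: (16013/1955)² ÷ (20013/1955) = 256416169/39125415 in (≈ 6.554 in)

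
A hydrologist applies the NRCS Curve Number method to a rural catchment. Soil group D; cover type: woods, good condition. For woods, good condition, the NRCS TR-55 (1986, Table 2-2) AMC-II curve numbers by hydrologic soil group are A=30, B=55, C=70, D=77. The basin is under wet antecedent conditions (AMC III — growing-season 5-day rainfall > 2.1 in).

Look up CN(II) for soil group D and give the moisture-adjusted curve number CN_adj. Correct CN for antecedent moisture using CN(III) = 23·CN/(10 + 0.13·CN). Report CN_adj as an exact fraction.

CN_adj = 7700/87 ≈ 88.506

NRCS table: woods, good condition, soil group D → CN(II) = 77
Wet (AMC III): CN(III) = 23·77/(10 + 0.13·77) = 1771/(2001/100) = 7700/87 ≈ 88.506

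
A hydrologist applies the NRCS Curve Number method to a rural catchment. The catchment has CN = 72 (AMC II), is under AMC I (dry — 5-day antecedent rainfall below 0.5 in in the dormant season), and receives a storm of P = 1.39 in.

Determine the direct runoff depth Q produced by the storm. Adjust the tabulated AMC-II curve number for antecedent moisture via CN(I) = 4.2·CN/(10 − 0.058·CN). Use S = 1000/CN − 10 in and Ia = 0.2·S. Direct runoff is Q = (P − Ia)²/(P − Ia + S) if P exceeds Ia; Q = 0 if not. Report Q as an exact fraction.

Q = 0 in ≈ 0.000 in

Dry (AMC I): CN(I) = 4.2·72/(10 − 0.058·72) = (1512/5)/(728/125) = 675/13 ≈ 51.923
S = 1000/(675/13) − 10 = 250/27 in ≈ 9.259 in
Initial abstraction Ia = S/5 = (250/27)/5 = 50/27 ≈ 1.852 in
P = 1.390 ≤ Ia = 1.852 in: entire storm abstracted, Q = 0.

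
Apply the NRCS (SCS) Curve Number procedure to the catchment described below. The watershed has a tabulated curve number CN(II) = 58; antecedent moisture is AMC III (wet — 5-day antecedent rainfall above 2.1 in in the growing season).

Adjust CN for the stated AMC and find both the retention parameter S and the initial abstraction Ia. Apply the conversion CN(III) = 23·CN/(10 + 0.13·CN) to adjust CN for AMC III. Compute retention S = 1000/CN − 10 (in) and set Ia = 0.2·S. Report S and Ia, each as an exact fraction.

CN(III) from CN(II)=58: (23·58)/(10 + 0.13·58) = 66700/877 ≈ 76.055
Retention S: 1000/CN − 10 with CN=76.055 → S = 2100/667 ≈ 3.148 in
Ia = 0.2·(2100/667) = 420/667 in ≈ 0.630 in

S = 2100/667 in ≈ 3.148 in; Ia = 420/667 in ≈ 0.630 in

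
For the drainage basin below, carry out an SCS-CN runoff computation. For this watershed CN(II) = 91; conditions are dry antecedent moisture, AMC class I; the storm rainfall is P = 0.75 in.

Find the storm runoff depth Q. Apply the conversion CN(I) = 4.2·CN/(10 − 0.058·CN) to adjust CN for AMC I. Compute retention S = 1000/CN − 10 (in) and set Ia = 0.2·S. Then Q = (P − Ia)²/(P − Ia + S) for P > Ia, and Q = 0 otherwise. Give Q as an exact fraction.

Adjust CN=91 to AMC I: 4.2·91/(10 − 0.058·91) → (1911/5) ÷ (2361/500) = 63700/787 ≈ 80.940
Retention S: 1000/CN − 10 with CN=80.940 → S = 1500/637 ≈ 2.355 in
Ia = 0.2·(1500/637) = 300/637 in ≈ 0.471 in
P − Ia = 0.750 − 0.471 = 711/2548 ≈ 0.279 in (> 0, runoff occurs)
Q = (711/2548)²/((711/2548) + 1500/637) = (505521/6492304)/(6711/2548) = 168507/5699876 in ≈ 0.030 in

Q = 168507/5699876 in ≈ 0.030 in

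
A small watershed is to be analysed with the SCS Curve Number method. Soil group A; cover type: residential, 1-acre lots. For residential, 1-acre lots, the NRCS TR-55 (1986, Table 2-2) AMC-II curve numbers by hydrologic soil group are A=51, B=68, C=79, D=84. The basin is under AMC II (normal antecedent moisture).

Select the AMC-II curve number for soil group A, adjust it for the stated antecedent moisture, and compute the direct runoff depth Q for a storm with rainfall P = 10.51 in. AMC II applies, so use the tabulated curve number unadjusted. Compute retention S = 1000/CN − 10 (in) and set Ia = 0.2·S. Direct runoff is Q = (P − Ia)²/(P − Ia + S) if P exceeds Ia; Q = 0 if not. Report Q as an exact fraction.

Q = 1918527601/473285100 in ≈ 4.054 in

NRCS table: residential, 1-acre lots, soil group A → CN(II) = 51
CN(II) = 51; AMC II needs no correction.
Max retention: S = 1000/51 − 10 = 490/51 in (≈ 9.608 in)
Ia = 0.2·(490/51) = 98/51 in ≈ 1.922 in
P − Ia = 10.510 − 1.922 = 43801/5100 ≈ 8.588 in (> 0, runoff occurs)
Q: (43801/5100)² ÷ (92801/5100) = 1918527601/473285100 in (≈ 4.054 in)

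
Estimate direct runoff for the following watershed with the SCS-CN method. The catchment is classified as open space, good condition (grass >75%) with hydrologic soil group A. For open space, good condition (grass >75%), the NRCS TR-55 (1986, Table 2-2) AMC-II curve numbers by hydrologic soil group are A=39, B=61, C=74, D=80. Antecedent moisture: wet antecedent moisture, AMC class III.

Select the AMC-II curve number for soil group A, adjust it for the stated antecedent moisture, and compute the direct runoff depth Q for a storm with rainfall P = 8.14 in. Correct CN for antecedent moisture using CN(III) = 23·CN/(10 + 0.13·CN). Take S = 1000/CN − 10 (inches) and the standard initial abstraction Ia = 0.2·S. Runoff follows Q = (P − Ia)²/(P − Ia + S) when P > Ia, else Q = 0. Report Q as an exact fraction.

Q = 92464038241/27317193150 in ≈ 3.385 in

NRCS table: open space, good condition (grass >75%), soil group A → CN(II) = 39
Wet (AMC III): CN(III) = 23·39/(10 + 0.13·39) = 897/(1507/100) = 89700/1507 ≈ 59.522
S = 1000/(89700/1507) − 10 = 6100/897 in ≈ 6.800 in
Initial abstraction Ia = S/5 = (6100/897)/5 = 1220/897 ≈ 1.360 in
Excess rainfall: 8.140 − 1.360 = 6.780 in; P > Ia so Q > 0
Q = (304079/44850)²/((304079/44850) + 6100/897) = (92464038241/2011522500)/(609079/44850) = 92464038241/27317193150 in ≈ 3.385 in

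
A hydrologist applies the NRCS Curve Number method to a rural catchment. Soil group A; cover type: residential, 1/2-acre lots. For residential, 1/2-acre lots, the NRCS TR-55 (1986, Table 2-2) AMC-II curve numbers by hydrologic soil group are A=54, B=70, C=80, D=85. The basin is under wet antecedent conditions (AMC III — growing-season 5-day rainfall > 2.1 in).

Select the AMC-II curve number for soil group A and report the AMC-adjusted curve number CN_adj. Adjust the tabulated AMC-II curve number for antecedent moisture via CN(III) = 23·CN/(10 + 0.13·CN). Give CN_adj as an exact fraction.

CN_adj = 2700/37 ≈ 72.973

NRCS table: residential, 1/2-acre lots, soil group A → CN(II) = 54
Adjust CN=54 to AMC III: 23·54/(10 + 0.13·54) → 1242 ÷ (851/50) = 2700/37 ≈ 72.973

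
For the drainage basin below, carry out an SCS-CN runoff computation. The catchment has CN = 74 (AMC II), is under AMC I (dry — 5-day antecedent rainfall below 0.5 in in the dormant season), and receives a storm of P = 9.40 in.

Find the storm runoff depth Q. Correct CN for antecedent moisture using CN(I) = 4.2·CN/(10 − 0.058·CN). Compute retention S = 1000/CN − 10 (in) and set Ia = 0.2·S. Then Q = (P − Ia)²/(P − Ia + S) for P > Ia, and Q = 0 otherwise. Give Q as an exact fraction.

Q = 901140361/242886315 in ≈ 3.710 in

CN(I) from CN(II)=74: (4.2·74)/(10 − 0.058·74) = 77700/1427 ≈ 54.450
S = 1000/(77700/1427) − 10 = 6500/777 in ≈ 8.366 in
Ia = 0.2S: 0.2·8.366 = 1.673 in (exactly 1300/777)
Since P=9.400 > Ia=1.673: effective rainfall P−Ia = 30019/3885 in
Q = (30019/3885)²/((30019/3885) + 6500/777) = (901140361/15093225)/(62519/3885) = 901140361/242886315 in ≈ 3.710 in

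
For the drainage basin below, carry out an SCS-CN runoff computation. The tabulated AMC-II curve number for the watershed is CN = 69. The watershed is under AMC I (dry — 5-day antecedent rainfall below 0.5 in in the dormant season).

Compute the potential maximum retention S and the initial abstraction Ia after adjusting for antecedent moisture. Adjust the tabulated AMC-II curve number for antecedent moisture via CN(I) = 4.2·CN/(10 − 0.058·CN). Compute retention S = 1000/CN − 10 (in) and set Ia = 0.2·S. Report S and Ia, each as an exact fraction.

S = 15500/1449 in ≈ 10.697 in; Ia = 3100/1449 in ≈ 2.139 in

Adjust CN=69 to AMC I: 4.2·69/(10 − 0.058·69) → (1449/5) ÷ (2999/500) = 144900/2999 ≈ 48.316
Max retention: S = 1000/(144900/2999) − 10 = 15500/1449 in (≈ 10.697 in)
Ia = 0.2·(15500/1449) = 3100/1449 in ≈ 2.139 in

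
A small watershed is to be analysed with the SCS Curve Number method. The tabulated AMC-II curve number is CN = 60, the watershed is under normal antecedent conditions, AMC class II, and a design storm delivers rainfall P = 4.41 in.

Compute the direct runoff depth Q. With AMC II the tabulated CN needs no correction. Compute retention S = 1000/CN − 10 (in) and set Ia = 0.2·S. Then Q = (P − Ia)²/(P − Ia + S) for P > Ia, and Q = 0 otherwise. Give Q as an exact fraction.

Q = 851929/876900 in ≈ 0.972 in

Average conditions: CN = 60 (no AMC adjustment).
Max retention: S = 1000/60 − 10 = 20/3 in (≈ 6.667 in)
Ia = 0.2S: 0.2·6.667 = 1.333 in (exactly 4/3)
Since P=4.410 > Ia=1.333: effective rainfall P−Ia = 923/300 in
Q: (923/300)² ÷ (2923/300) = 851929/876900 in (≈ 0.972 in)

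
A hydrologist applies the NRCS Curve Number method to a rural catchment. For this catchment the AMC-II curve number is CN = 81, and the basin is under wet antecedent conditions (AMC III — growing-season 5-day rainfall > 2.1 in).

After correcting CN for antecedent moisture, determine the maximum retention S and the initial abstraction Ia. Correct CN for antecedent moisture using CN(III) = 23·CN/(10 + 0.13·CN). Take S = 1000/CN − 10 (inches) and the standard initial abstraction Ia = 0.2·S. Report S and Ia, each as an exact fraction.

S = 1900/1863 in ≈ 1.020 in; Ia = 380/1863 in ≈ 0.204 in

CN(III) from CN(II)=81: (23·81)/(10 + 0.13·81) = 186300/2053 ≈ 90.745
Retention S: 1000/CN − 10 with CN=90.745 → S = 1900/1863 ≈ 1.020 in
Ia = 0.2S: 0.2·1.020 = 0.204 in (exactly 380/1863)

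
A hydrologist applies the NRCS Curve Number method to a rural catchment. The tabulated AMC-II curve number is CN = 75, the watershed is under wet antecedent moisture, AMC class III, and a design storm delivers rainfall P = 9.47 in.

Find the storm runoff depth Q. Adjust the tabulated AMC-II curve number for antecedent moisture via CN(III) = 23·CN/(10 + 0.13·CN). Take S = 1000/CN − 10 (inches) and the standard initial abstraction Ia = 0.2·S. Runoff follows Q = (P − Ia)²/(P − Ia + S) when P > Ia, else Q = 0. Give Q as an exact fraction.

CN(III) from CN(II)=75: (23·75)/(10 + 0.13·75) = 6900/79 ≈ 87.342
Retention S: 1000/CN − 10 with CN=87.342 → S = 100/69 ≈ 1.449 in
Ia = 0.2S: 0.2·1.449 = 0.290 in (exactly 20/69)
P − Ia = 9.470 − 0.290 = 63343/6900 ≈ 9.180 in (> 0, runoff occurs)
Q: (63343/6900)² ÷ (73343/6900) = 4012335649/506066700 in (≈ 7.928 in)

Q = 4012335649/506066700 in ≈ 7.928 in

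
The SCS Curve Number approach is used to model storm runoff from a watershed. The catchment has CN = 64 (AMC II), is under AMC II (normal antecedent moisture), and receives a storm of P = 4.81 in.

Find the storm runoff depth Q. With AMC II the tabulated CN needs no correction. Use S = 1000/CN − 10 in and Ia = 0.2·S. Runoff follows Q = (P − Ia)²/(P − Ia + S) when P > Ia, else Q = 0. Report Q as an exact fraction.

Average conditions: CN = 64 (no AMC adjustment).
Max retention: S = 1000/64 − 10 = 45/8 in (≈ 5.625 in)
Ia = 0.2S: 0.2·5.625 = 1.125 in (exactly 9/8)
Since P=4.810 > Ia=1.125: effective rainfall P−Ia = 737/200 in
Runoff Q = (P−Ia)²/(P−Ia+S) = (3.685)²/(3.685+5.625) = 543169/372400 ≈ 1.459 in

Q = 543169/372400 in ≈ 1.459 in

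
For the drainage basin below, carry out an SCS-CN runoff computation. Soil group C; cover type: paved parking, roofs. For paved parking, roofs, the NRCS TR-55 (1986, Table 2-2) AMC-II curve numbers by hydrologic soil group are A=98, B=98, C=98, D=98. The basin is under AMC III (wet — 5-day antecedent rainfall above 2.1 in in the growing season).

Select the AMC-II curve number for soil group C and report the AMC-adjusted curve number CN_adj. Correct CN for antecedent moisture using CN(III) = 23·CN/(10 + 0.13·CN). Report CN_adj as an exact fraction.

NRCS table: paved parking, roofs, soil group C → CN(II) = 98
Wet (AMC III): CN(III) = 23·98/(10 + 0.13·98) = 2254/(1137/50) = 112700/1137 ≈ 99.120

CN_adj = 112700/1137 ≈ 99.120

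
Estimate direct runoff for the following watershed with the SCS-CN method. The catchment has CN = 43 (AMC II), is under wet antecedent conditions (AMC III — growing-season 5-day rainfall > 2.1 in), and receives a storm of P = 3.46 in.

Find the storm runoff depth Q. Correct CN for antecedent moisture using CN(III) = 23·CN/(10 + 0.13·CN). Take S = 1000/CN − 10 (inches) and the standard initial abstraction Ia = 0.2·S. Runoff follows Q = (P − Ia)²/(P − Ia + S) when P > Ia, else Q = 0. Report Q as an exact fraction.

CN(III) from CN(II)=43: (23·43)/(10 + 0.13·43) = 98900/1559 ≈ 63.438
Retention S: 1000/CN − 10 with CN=63.438 → S = 5700/989 ≈ 5.763 in
Initial abstraction Ia = S/5 = (5700/989)/5 = 1140/989 ≈ 1.153 in
Since P=3.460 > Ia=1.153: effective rainfall P−Ia = 114097/49450 in
Q = (114097/49450)²/((114097/49450) + 5700/989) = (13018125409/2445302500)/(399097/49450) = 13018125409/19735346650 in ≈ 0.660 in

Q = 13018125409/19735346650 in ≈ 0.660 in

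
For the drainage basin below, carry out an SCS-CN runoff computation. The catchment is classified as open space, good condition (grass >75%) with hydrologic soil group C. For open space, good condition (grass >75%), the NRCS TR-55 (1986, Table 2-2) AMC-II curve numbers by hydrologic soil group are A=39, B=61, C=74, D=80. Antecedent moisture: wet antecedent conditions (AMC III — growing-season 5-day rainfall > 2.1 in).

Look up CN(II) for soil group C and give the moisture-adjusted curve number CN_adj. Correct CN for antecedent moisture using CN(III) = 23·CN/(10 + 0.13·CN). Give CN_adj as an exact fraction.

CN_adj = 85100/981 ≈ 86.748

NRCS table: open space, good condition (grass >75%), soil group C → CN(II) = 74
Wet (AMC III): CN(III) = 23·74/(10 + 0.13·74) = 1702/(981/50) = 85100/981 ≈ 86.748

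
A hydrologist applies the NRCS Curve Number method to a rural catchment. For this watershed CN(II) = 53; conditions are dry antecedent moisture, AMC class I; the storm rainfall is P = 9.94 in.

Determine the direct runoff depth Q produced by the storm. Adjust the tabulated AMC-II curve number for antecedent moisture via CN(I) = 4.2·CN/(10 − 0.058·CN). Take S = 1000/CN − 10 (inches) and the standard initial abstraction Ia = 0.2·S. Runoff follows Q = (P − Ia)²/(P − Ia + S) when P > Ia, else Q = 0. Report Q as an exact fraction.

Dry (AMC I): CN(I) = 4.2·53/(10 − 0.058·53) = (1113/5)/(3463/500) = 111300/3463 ≈ 32.140
S = 1000/(111300/3463) − 10 = 23500/1113 in ≈ 21.114 in
Ia = 0.2·(23500/1113) = 4700/1113 in ≈ 4.223 in
Excess rainfall: 9.940 − 4.223 = 5.717 in; P > Ia so Q > 0
Q: (318161/55650)² ÷ (1493161/55650) = 101226421921/83094409650 in (≈ 1.218 in)

Q = 101226421921/83094409650 in ≈ 1.218 in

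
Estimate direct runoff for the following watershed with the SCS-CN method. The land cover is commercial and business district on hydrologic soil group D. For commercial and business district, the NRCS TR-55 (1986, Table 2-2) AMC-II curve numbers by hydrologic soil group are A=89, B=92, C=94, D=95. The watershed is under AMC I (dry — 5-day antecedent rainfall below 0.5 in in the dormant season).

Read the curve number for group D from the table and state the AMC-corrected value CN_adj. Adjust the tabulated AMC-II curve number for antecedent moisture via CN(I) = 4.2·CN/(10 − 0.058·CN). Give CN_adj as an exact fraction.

CN_adj = 39900/449 ≈ 88.864

NRCS table: commercial and business district, soil group D → CN(II) = 95
Dry (AMC I): CN(I) = 4.2·95/(10 − 0.058·95) = 399/(449/100) = 39900/449 ≈ 88.864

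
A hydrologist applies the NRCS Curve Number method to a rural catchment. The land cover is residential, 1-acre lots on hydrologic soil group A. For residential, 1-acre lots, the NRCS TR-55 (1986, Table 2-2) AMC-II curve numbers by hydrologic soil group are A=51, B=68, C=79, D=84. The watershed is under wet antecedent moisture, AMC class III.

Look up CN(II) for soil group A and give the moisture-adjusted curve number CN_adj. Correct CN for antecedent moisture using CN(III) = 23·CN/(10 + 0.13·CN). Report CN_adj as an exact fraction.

CN_adj = 117300/1663 ≈ 70.535

NRCS table: residential, 1-acre lots, soil group A → CN(II) = 51
Wet (AMC III): CN(III) = 23·51/(10 + 0.13·51) = 1173/(1663/100) = 117300/1663 ≈ 70.535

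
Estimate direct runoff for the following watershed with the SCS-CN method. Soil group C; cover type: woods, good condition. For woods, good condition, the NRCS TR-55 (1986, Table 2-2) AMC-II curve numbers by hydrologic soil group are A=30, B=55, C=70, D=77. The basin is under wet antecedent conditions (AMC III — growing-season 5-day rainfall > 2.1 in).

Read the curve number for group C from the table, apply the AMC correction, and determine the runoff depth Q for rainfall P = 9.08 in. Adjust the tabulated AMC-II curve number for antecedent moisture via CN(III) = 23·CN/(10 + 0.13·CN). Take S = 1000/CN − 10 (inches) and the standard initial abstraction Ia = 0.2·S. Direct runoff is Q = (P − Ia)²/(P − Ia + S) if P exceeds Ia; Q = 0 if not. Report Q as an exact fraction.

Q = 1228292209/171251675 in ≈ 7.172 in

NRCS table: woods, good condition, soil group C → CN(II) = 70
Wet (AMC III): CN(III) = 23·70/(10 + 0.13·70) = 1610/(191/10) = 16100/191 ≈ 84.293
S = 1000/(16100/191) − 10 = 300/161 in ≈ 1.863 in
Initial abstraction Ia = S/5 = (300/161)/5 = 60/161 ≈ 0.373 in
Since P=9.080 > Ia=0.373: effective rainfall P−Ia = 35047/4025 in
Q = (35047/4025)²/((35047/4025) + 300/161) = (1228292209/16200625)/(42547/4025) = 1228292209/171251675 in ≈ 7.172 in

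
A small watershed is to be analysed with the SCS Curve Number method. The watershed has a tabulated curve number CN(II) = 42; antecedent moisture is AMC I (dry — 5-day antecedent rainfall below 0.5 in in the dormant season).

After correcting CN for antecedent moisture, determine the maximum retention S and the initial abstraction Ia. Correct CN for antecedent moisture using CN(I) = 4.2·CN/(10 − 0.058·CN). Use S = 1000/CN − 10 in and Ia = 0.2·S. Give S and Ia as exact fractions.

S = 14500/441 in ≈ 32.880 in; Ia = 2900/441 in ≈ 6.576 in

CN(I) from CN(II)=42: (4.2·42)/(10 − 0.058·42) = 44100/1891 ≈ 23.321
Max retention: S = 1000/(44100/1891) − 10 = 14500/441 in (≈ 32.880 in)
Ia = 0.2S: 0.2·32.880 = 6.576 in (exactly 2900/441)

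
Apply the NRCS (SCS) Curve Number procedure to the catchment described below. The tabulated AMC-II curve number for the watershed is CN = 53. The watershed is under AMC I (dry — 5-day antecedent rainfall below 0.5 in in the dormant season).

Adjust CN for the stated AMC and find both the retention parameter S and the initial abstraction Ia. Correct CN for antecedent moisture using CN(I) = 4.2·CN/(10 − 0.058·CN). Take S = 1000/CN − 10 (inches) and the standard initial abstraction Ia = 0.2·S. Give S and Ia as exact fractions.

Dry (AMC I): CN(I) = 4.2·53/(10 − 0.058·53) = (1113/5)/(3463/500) = 111300/3463 ≈ 32.140
Retention S: 1000/CN − 10 with CN=32.140 → S = 23500/1113 ≈ 21.114 in
Ia = 0.2S: 0.2·21.114 = 4.223 in (exactly 4700/1113)

S = 23500/1113 in ≈ 21.114 in; Ia = 4700/1113 in ≈ 4.223 in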